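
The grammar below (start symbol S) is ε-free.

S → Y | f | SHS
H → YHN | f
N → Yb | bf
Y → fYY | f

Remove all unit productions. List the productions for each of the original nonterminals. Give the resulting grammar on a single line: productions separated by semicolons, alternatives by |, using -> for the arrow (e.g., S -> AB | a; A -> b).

S -> f | SHS | fYY; H -> f | YHN; N -> Yb | bf; Y -> f | fYY

Unit productions: S->Y.
Unit pairs (A ⇒* B via units): (S,Y).
S: inherits non-unit rules of {S, Y} → SHS | f | fYY.
H: inherits non-unit rules of {H} → YHN | f.
N: inherits non-unit rules of {N} → Yb | bf.
Y: inherits non-unit rules of {Y} → f | fYY.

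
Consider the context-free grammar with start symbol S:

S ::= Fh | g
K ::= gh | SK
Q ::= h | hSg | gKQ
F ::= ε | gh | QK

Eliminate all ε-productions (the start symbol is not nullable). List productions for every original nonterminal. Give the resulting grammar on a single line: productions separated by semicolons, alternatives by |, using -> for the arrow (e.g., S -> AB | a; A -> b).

S -> g | h | Fh; F -> QK | gh; K -> SK | gh; Q -> h | gKQ | hSg

Nullable set: {F}.
S -> Fh: F nullable, giving Fh | h.
Drop F -> ε.
Unchanged (no nullable symbols): S -> g; F -> QK; F -> gh; K -> SK; K -> gh; Q -> gKQ; Q -> h; Q -> hSg.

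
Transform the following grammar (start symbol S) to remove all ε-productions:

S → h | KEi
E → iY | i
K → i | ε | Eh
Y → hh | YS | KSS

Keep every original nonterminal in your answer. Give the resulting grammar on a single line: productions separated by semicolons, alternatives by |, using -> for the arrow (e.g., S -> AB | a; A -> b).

Nullable set: {K}.
S -> KEi: K nullable, giving Ei | KEi.
Drop K -> ε.
Y -> KSS: K nullable, giving KSS | SS.
Unchanged (no nullable symbols): S -> h; E -> i; E -> iY; K -> Eh; K -> i; Y -> YS; Y -> hh.

S -> h | Ei | KEi; E -> i | iY; K -> i | Eh; Y -> SS | YS | hh | KSS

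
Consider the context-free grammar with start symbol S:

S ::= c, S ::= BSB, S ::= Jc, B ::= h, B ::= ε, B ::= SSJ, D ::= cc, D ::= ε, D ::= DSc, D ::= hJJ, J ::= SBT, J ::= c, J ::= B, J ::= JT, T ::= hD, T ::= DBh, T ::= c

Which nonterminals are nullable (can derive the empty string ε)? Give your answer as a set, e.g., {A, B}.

{B, D, J}

Directly nullable (have an ε-rule): {B, D}.
J is nullable via J -> B (every symbol on the right is already known nullable).
Not nullable: S, T — each has a terminal in every rule's right-hand side or depends on a non-nullable symbol.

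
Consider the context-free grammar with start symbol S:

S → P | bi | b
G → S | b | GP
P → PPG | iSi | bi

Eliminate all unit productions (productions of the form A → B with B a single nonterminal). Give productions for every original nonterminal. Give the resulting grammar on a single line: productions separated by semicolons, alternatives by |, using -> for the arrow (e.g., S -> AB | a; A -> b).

S -> b | bi | PPG | iSi; G -> b | GP | bi | PPG | iSi; P -> bi | PPG | iSi

Unit productions: G->S, S->P.
Unit pairs (A ⇒* B via units): (G,P), (G,S), (S,P).
S: inherits non-unit rules of {P, S} → PPG | b | bi | iSi.
G: inherits non-unit rules of {G, P, S} → GP | PPG | b | bi | iSi.
P: inherits non-unit rules of {P} → PPG | bi | iSi.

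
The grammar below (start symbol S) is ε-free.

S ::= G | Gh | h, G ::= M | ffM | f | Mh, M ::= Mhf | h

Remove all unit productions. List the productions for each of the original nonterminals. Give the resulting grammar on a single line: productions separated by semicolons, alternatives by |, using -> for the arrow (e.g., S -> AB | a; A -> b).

S -> f | h | Gh | Mh | Mhf | ffM; G -> f | h | Mh | Mhf | ffM; M -> h | Mhf

Unit productions: G->M, S->G.
Unit pairs (A ⇒* B via units): (G,M), (S,G), (S,M).
S: inherits non-unit rules of {G, M, S} → Gh | Mh | Mhf | f | ffM | h.
G: inherits non-unit rules of {G, M} → Mh | Mhf | f | ffM | h.
M: inherits non-unit rules of {M} → Mhf | h.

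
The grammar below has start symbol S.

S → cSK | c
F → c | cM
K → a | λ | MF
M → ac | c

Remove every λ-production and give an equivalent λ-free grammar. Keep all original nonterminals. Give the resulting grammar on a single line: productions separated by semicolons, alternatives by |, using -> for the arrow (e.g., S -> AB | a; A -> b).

S -> c | cS | cSK; F -> c | cM; K -> a | MF; M -> c | ac

Nullable set: {K}.
S -> cSK: K nullable, giving cS | cSK.
Drop K -> λ.
Unchanged (no nullable symbols): S -> c; F -> c; F -> cM; K -> MF; K -> a; M -> ac; M -> c.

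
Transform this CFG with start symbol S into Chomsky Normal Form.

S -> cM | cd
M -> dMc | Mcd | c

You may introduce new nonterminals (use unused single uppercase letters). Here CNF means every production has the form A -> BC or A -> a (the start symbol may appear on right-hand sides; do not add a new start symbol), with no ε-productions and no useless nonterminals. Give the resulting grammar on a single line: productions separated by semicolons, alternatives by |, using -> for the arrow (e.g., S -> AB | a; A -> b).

No ε-productions.
No unit productions to eliminate.
TERM: introduce A -> c, B -> d and substitute in every rule of length ≥2.
BIN: M -> BMA becomes M -> BC, C -> MA; M -> MAB becomes M -> MD, D -> AB.

S -> AB | AM; A -> c; B -> d; C -> MA; D -> AB; M -> c | BC | MD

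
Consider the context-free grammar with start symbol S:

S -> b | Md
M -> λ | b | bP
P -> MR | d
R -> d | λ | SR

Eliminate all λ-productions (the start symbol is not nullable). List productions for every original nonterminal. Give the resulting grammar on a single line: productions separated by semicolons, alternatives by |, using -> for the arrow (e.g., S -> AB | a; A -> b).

S -> b | d | Md; M -> b | bP; P -> M | R | d | MR; R -> S | d | SR

Nullable set: {M, P, R}.
S -> Md: M nullable, giving Md | d.
Drop M -> λ.
M -> bP: P nullable, giving b | bP.
P -> MR: M, R nullable, giving M | MR | R.
Drop R -> λ.
R -> SR: R nullable, giving S | SR.
Unchanged (no nullable symbols): S -> b; M -> b; P -> d; R -> d.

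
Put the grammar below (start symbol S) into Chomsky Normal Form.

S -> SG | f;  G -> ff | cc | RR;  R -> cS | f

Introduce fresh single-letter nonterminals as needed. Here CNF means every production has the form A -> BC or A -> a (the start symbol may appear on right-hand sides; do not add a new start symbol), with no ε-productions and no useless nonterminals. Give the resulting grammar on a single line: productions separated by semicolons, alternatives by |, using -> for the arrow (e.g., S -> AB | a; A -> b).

No ε-productions.
No unit productions to eliminate.
TERM: introduce A -> c, B -> f and substitute in every rule of length ≥2.

S -> f | SG; A -> c; B -> f; G -> AA | BB | RR; R -> f | AS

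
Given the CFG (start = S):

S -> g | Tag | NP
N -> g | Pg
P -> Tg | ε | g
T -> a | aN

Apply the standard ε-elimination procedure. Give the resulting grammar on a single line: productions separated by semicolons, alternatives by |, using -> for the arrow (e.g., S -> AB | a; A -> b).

S -> N | g | NP | Tag; N -> g | Pg; P -> g | Tg; T -> a | aN

Nullable set: {P}.
S -> NP: P nullable, giving N | NP.
N -> Pg: P nullable, giving Pg | g.
Drop P -> ε.
Unchanged (no nullable symbols): S -> Tag; S -> g; N -> g; P -> Tg; P -> g; T -> a; T -> aN.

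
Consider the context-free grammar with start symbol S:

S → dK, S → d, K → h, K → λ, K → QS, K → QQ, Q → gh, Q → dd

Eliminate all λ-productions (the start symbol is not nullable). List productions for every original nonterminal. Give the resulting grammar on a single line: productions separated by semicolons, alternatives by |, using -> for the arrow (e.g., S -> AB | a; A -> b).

S -> d | dK; K -> h | QQ | QS; Q -> dd | gh

Nullable set: {K}.
S -> dK: K nullable, giving d | dK.
Drop K -> λ.
Unchanged (no nullable symbols): S -> d; K -> QQ; K -> QS; K -> h; Q -> dd; Q -> gh.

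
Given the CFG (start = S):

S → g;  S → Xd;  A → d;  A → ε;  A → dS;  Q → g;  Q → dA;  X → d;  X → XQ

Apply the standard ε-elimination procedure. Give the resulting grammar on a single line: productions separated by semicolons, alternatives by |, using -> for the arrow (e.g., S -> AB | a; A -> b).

S -> g | Xd; A -> d | dS; Q -> d | g | dA; X -> d | XQ

Nullable set: {A}.
Drop A -> ε.
Q -> dA: A nullable, giving d | dA.
Unchanged (no nullable symbols): S -> Xd; S -> g; A -> d; A -> dS; Q -> g; X -> XQ; X -> d.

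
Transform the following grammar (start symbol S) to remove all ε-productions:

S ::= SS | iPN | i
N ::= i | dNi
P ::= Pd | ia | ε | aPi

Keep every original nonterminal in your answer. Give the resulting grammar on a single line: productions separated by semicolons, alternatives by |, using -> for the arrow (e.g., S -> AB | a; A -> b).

Nullable set: {P}.
S -> iPN: P nullable, giving iN | iPN.
Drop P -> ε.
P -> Pd: P nullable, giving Pd | d.
P -> aPi: P nullable, giving aPi | ai.
Unchanged (no nullable symbols): S -> SS; S -> i; N -> dNi; N -> i; P -> ia.

S -> i | SS | iN | iPN; N -> i | dNi; P -> d | Pd | ai | ia | aPi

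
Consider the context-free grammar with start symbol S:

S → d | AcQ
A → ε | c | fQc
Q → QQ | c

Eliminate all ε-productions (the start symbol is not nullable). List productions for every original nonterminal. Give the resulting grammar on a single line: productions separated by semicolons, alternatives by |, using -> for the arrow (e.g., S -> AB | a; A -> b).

S -> d | cQ | AcQ; A -> c | fQc; Q -> c | QQ

Nullable set: {A}.
S -> AcQ: A nullable, giving AcQ | cQ.
Drop A -> ε.
Unchanged (no nullable symbols): S -> d; A -> c; A -> fQc; Q -> QQ; Q -> c.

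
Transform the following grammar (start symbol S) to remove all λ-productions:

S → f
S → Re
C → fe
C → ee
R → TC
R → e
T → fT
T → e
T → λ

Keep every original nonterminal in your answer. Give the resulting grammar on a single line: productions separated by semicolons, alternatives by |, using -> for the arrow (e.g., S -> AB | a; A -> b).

S -> f | Re; C -> ee | fe; R -> C | e | TC; T -> e | f | fT

Nullable set: {T}.
R -> TC: T nullable, giving C | TC.
Drop T -> λ.
T -> fT: T nullable, giving f | fT.
Unchanged (no nullable symbols): S -> Re; S -> f; C -> ee; C -> fe; R -> e; T -> e.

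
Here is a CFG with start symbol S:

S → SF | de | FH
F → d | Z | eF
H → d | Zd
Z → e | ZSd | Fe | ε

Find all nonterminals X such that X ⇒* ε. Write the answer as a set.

Directly nullable (have an ε-rule): {Z}.
F is nullable via F -> Z (every symbol on the right is already known nullable).
Not nullable: H, S — each has a terminal in every rule's right-hand side or depends on a non-nullable symbol.

{F, Z}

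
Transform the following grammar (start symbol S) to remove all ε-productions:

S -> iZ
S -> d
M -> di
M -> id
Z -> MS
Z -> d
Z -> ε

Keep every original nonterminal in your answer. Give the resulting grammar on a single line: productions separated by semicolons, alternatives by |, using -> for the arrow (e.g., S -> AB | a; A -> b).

Nullable set: {Z}.
S -> iZ: Z nullable, giving i | iZ.
Drop Z -> ε.
Unchanged (no nullable symbols): S -> d; M -> di; M -> id; Z -> MS; Z -> d.

S -> d | i | iZ; M -> di | id; Z -> d | MS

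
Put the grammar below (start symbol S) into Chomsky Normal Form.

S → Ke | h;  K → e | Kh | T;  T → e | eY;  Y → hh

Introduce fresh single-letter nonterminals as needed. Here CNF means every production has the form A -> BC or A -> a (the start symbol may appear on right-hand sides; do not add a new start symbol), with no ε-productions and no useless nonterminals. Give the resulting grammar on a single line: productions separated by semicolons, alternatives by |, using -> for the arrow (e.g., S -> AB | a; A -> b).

No ε-productions.
After unit-elimination: S -> h | Ke; K -> e | Kh | eY; T -> e | eY; Y -> hh.
TERM: introduce B -> e, A -> h and substitute in every rule of length ≥2.
Drop unreachable/unproductive: T.

S -> h | KB; A -> h; B -> e; K -> e | BY | KA; Y -> AA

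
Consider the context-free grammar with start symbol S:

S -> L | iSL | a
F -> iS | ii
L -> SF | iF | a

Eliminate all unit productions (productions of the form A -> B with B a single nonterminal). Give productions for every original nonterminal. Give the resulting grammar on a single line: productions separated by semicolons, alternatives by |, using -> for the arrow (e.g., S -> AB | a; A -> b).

Unit productions: S->L.
Unit pairs (A ⇒* B via units): (S,L).
S: inherits non-unit rules of {L, S} → SF | a | iF | iSL.
F: inherits non-unit rules of {F} → iS | ii.
L: inherits non-unit rules of {L} → SF | a | iF.

S -> a | SF | iF | iSL; F -> iS | ii; L -> a | SF | iF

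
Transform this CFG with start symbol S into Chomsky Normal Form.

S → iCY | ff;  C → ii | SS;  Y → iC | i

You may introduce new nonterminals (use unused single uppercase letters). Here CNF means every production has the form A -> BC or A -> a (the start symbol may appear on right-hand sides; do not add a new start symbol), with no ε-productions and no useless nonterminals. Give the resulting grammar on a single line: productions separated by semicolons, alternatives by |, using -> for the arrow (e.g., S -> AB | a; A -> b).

S -> AD | BB; A -> i; B -> f; C -> AA | SS; D -> CY; Y -> i | AC

No ε-productions.
No unit productions to eliminate.
TERM: introduce B -> f, A -> i and substitute in every rule of length ≥2.
BIN: S -> ACY becomes S -> AD, D -> CY.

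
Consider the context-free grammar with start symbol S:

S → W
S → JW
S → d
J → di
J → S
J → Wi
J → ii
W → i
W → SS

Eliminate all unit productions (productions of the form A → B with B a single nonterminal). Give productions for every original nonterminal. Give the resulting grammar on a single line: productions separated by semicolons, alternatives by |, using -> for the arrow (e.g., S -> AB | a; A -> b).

S -> d | i | JW | SS; J -> d | i | JW | SS | Wi | di | ii; W -> i | SS

Unit productions: J->S, S->W.
Unit pairs (A ⇒* B via units): (J,S), (J,W), (S,W).
S: inherits non-unit rules of {S, W} → JW | SS | d | i.
J: inherits non-unit rules of {J, S, W} → JW | SS | Wi | d | di | i | ii.
W: inherits non-unit rules of {W} → SS | i.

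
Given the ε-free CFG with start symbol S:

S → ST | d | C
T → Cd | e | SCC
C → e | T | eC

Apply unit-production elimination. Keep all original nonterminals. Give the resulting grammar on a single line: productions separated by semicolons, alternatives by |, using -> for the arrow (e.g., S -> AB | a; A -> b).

Unit productions: C->T, S->C.
Unit pairs (A ⇒* B via units): (C,T), (S,C), (S,T).
S: inherits non-unit rules of {C, S, T} → Cd | SCC | ST | d | e | eC.
C: inherits non-unit rules of {C, T} → Cd | SCC | e | eC.
T: inherits non-unit rules of {T} → Cd | SCC | e.

S -> d | e | Cd | ST | eC | SCC; C -> e | Cd | eC | SCC; T -> e | Cd | SCC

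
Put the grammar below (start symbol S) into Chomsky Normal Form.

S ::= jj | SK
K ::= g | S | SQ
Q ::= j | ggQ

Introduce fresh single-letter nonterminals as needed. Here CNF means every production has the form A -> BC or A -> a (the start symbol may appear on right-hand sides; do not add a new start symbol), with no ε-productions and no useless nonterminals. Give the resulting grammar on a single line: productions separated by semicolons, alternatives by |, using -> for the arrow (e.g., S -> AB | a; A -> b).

S -> AA | SK; A -> j; B -> g; C -> BQ; K -> g | AA | SK | SQ; Q -> j | BC

No ε-productions.
After unit-elimination: S -> SK | jj; K -> g | SK | SQ | jj; Q -> j | ggQ.
TERM: introduce B -> g, A -> j and substitute in every rule of length ≥2.
BIN: Q -> BBQ becomes Q -> BC, C -> BQ.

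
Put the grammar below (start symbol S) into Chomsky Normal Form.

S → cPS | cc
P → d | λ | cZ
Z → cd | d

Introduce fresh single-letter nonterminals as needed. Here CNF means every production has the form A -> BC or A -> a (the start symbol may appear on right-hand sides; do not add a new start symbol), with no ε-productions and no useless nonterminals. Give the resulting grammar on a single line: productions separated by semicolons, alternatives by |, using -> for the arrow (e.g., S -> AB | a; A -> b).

Nullable: {P}; after ε-elimination: S -> cS | cc | cPS; P -> d | cZ; Z -> d | cd.
No unit productions to eliminate.
TERM: introduce A -> c, B -> d and substitute in every rule of length ≥2.
BIN: S -> APS becomes S -> AC, C -> PS.

S -> AA | AC | AS; A -> c; B -> d; C -> PS; P -> d | AZ; Z -> d | AB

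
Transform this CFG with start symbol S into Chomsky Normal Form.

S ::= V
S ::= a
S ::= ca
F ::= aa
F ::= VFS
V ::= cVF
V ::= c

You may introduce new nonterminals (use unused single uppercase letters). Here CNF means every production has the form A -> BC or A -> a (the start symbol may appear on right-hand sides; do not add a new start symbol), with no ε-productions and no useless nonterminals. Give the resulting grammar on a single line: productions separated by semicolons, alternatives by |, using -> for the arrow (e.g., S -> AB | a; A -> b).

No ε-productions.
After unit-elimination: S -> a | c | ca | cVF; F -> aa | VFS; V -> c | cVF.
TERM: introduce A -> a, B -> c and substitute in every rule of length ≥2.
BIN: F -> VFS becomes F -> VC, C -> FS; S -> BVF becomes S -> BD, D -> VF; V -> BVF becomes V -> BE, E -> VF.

S -> a | c | BA | BD; A -> a; B -> c; C -> FS; D -> VF; E -> VF; F -> AA | VC; V -> c | BE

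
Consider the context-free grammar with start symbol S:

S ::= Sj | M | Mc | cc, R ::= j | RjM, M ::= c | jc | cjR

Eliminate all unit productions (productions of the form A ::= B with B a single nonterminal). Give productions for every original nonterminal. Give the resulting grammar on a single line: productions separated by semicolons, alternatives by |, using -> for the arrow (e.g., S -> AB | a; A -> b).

Unit productions: S->M.
Unit pairs (A ⇒* B via units): (S,M).
S: inherits non-unit rules of {M, S} → Mc | Sj | c | cc | cjR | jc.
M: inherits non-unit rules of {M} → c | cjR | jc.
R: inherits non-unit rules of {R} → RjM | j.

S -> c | Mc | Sj | cc | jc | cjR; M -> c | jc | cjR; R -> j | RjM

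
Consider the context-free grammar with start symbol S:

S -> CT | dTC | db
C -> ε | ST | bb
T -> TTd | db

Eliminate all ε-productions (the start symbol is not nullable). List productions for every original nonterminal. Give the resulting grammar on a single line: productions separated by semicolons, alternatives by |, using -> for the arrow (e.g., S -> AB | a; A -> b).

Nullable set: {C}.
S -> CT: C nullable, giving CT | T.
S -> dTC: C nullable, giving dT | dTC.
Drop C -> ε.
Unchanged (no nullable symbols): S -> db; C -> ST; C -> bb; T -> TTd; T -> db.

S -> T | CT | dT | db | dTC; C -> ST | bb; T -> db | TTd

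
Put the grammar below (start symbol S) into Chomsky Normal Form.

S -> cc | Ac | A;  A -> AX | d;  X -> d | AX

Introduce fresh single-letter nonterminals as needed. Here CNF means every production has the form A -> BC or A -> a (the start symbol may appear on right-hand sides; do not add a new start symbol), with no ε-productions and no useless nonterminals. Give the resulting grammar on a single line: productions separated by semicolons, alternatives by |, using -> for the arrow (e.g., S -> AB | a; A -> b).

No ε-productions.
After unit-elimination: S -> d | AX | Ac | cc; A -> d | AX; X -> d | AX.
TERM: introduce B -> c and substitute in every rule of length ≥2.

S -> d | AB | AX | BB; A -> d | AX; B -> c; X -> d | AX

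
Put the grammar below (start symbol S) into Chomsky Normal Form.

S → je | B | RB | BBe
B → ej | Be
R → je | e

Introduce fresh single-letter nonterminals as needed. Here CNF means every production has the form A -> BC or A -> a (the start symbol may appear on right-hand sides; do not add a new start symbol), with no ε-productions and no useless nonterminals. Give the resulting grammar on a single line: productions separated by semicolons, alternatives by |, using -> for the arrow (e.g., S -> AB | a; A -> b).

No ε-productions.
After unit-elimination: S -> Be | RB | ej | je | BBe; B -> Be | ej; R -> e | je.
TERM: introduce A -> e, C -> j and substitute in every rule of length ≥2.
BIN: S -> BBA becomes S -> BD, D -> BA.

S -> AC | BA | BD | CA | RB; A -> e; B -> AC | BA; C -> j; D -> BA; R -> e | CA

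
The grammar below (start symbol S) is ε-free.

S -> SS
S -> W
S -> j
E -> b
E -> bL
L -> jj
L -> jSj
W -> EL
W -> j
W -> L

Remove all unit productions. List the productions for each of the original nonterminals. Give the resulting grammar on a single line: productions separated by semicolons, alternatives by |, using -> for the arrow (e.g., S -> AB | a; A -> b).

Unit productions: S->W, W->L.
Unit pairs (A ⇒* B via units): (S,L), (S,W), (W,L).
S: inherits non-unit rules of {L, S, W} → EL | SS | j | jSj | jj.
E: inherits non-unit rules of {E} → b | bL.
L: inherits non-unit rules of {L} → jSj | jj.
W: inherits non-unit rules of {L, W} → EL | j | jSj | jj.

S -> j | EL | SS | jj | jSj; E -> b | bL; L -> jj | jSj; W -> j | EL | jj | jSj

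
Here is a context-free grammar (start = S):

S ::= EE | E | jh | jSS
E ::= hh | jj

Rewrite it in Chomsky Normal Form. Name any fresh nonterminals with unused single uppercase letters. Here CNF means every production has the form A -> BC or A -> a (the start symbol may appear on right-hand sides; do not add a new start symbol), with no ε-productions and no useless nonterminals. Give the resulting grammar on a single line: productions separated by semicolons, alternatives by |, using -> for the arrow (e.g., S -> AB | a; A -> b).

S -> AA | BA | BB | BC | EE; A -> h; B -> j; C -> SS; E -> AA | BB

No ε-productions.
After unit-elimination: S -> EE | hh | jh | jj | jSS; E -> hh | jj.
TERM: introduce A -> h, B -> j and substitute in every rule of length ≥2.
BIN: S -> BSS becomes S -> BC, C -> SS.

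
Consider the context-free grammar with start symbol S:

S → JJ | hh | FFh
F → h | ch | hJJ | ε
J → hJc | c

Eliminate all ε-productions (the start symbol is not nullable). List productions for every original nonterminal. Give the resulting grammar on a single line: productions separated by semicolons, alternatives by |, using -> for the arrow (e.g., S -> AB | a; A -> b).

S -> h | Fh | JJ | hh | FFh; F -> h | ch | hJJ; J -> c | hJc

Nullable set: {F}.
S -> FFh: F, F nullable, giving FFh | Fh | h.
Drop F -> ε.
Unchanged (no nullable symbols): S -> JJ; S -> hh; F -> ch; F -> h; F -> hJJ; J -> c; J -> hJc.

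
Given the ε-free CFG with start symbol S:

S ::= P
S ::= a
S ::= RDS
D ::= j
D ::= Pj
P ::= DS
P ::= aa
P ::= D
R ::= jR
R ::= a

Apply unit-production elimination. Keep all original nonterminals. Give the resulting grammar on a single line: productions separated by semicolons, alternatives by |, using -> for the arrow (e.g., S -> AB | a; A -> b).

Unit productions: P->D, S->P.
Unit pairs (A ⇒* B via units): (P,D), (S,D), (S,P).
S: inherits non-unit rules of {D, P, S} → DS | Pj | RDS | a | aa | j.
D: inherits non-unit rules of {D} → Pj | j.
P: inherits non-unit rules of {D, P} → DS | Pj | aa | j.
R: inherits non-unit rules of {R} → a | jR.

S -> a | j | DS | Pj | aa | RDS; D -> j | Pj; P -> j | DS | Pj | aa; R -> a | jR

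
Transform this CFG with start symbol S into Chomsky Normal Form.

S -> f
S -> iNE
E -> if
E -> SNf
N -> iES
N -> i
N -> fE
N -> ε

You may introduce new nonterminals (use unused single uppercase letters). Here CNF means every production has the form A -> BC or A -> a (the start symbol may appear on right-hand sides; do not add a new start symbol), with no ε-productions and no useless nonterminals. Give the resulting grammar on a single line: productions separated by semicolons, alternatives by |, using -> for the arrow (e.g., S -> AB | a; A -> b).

Nullable: {N}; after ε-elimination: S -> f | iE | iNE; E -> Sf | if | SNf; N -> i | fE | iES.
No unit productions to eliminate.
TERM: introduce A -> f, B -> i and substitute in every rule of length ≥2.
BIN: E -> SNA becomes E -> SC, C -> NA; N -> BES becomes N -> BD, D -> ES; S -> BNE becomes S -> BF, F -> NE.

S -> f | BE | BF; A -> f; B -> i; C -> NA; D -> ES; E -> BA | SA | SC; F -> NE; N -> i | AE | BD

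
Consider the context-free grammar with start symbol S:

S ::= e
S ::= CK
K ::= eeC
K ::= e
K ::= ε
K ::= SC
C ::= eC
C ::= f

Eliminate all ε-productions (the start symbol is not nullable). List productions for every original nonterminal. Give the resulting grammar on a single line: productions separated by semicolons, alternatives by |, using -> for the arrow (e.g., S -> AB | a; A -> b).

S -> C | e | CK; C -> f | eC; K -> e | SC | eeC

Nullable set: {K}.
S -> CK: K nullable, giving C | CK.
Drop K -> ε.
Unchanged (no nullable symbols): S -> e; C -> eC; C -> f; K -> SC; K -> e; K -> eeC.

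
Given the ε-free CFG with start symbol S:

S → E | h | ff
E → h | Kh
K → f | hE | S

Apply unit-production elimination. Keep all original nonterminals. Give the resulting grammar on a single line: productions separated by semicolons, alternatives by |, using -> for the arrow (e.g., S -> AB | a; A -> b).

S -> h | Kh | ff; E -> h | Kh; K -> f | h | Kh | ff | hE

Unit productions: K->S, S->E.
Unit pairs (A ⇒* B via units): (K,E), (K,S), (S,E).
S: inherits non-unit rules of {E, S} → Kh | ff | h.
E: inherits non-unit rules of {E} → Kh | h.
K: inherits non-unit rules of {E, K, S} → Kh | f | ff | h | hE.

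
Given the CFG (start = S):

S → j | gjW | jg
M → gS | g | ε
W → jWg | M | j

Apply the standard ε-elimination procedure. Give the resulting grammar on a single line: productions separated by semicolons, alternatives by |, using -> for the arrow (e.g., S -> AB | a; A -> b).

Nullable set: {M, W}.
S -> gjW: W nullable, giving gj | gjW.
Drop M -> ε.
W -> M: M nullable, giving M.
W -> jWg: W nullable, giving jWg | jg.
Unchanged (no nullable symbols): S -> j; S -> jg; M -> g; M -> gS; W -> j.

S -> j | gj | jg | gjW; M -> g | gS; W -> M | j | jg | jWg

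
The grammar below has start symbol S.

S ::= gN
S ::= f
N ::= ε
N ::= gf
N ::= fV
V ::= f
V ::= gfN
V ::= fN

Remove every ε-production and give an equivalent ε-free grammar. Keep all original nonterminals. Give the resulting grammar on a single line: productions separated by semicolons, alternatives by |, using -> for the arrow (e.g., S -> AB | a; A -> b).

Nullable set: {N}.
S -> gN: N nullable, giving g | gN.
Drop N -> ε.
V -> fN: N nullable, giving f | fN.
V -> gfN: N nullable, giving gf | gfN.
Unchanged (no nullable symbols): S -> f; N -> fV; N -> gf; V -> f.

S -> f | g | gN; N -> fV | gf; V -> f | fN | gf | gfN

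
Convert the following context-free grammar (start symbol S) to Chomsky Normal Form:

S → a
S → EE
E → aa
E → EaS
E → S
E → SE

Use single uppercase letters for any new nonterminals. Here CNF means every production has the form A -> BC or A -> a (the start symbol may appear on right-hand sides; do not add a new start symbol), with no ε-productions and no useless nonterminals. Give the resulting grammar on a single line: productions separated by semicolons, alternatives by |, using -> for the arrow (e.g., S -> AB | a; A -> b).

S -> a | EE; A -> a; B -> AS; E -> a | AA | EB | EE | SE

No ε-productions.
After unit-elimination: S -> a | EE; E -> a | EE | SE | aa | EaS.
TERM: introduce A -> a and substitute in every rule of length ≥2.
BIN: E -> EAS becomes E -> EB, B -> AS.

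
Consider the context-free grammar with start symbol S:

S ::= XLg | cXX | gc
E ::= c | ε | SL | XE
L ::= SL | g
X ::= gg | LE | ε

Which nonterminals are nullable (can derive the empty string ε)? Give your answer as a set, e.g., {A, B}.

{E, X}

Directly nullable (have an ε-rule): {E, X}.
Not nullable: L, S — each has a terminal in every rule's right-hand side or depends on a non-nullable symbol.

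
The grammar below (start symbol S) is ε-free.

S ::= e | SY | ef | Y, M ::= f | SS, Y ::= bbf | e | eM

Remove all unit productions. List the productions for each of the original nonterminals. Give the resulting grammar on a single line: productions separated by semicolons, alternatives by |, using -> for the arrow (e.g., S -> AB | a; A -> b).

S -> e | SY | eM | ef | bbf; M -> f | SS; Y -> e | eM | bbf

Unit productions: S->Y.
Unit pairs (A ⇒* B via units): (S,Y).
S: inherits non-unit rules of {S, Y} → SY | bbf | e | eM | ef.
M: inherits non-unit rules of {M} → SS | f.
Y: inherits non-unit rules of {Y} → bbf | e | eM.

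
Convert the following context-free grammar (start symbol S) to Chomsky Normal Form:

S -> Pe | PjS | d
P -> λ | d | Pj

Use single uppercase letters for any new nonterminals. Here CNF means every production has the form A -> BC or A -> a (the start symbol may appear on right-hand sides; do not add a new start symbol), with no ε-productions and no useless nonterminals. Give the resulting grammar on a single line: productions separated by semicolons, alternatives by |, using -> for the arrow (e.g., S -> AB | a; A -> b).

S -> d | e | AS | PB | PC; A -> j; B -> e; C -> AS; P -> d | j | PA

Nullable: {P}; after ε-elimination: S -> d | e | Pe | jS | PjS; P -> d | j | Pj.
No unit productions to eliminate.
TERM: introduce B -> e, A -> j and substitute in every rule of length ≥2.
BIN: S -> PAS becomes S -> PC, C -> AS.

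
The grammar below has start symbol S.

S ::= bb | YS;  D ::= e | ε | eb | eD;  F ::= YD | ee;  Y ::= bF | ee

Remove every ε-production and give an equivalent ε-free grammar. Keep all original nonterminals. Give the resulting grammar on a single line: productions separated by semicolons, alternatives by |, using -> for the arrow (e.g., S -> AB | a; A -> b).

S -> YS | bb; D -> e | eD | eb; F -> Y | YD | ee; Y -> bF | ee

Nullable set: {D}.
Drop D -> ε.
D -> eD: D nullable, giving e | eD.
F -> YD: D nullable, giving Y | YD.
Unchanged (no nullable symbols): S -> YS; S -> bb; D -> e; D -> eb; F -> ee; Y -> bF; Y -> ee.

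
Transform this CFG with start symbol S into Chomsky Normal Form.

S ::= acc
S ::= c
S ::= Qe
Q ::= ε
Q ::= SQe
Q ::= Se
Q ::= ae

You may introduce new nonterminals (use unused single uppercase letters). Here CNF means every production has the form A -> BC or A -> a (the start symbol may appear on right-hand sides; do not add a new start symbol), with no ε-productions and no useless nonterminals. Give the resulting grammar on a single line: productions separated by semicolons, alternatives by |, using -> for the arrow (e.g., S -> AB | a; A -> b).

Nullable: {Q}; after ε-elimination: S -> c | e | Qe | acc; Q -> Se | ae | SQe.
No unit productions to eliminate.
TERM: introduce B -> a, C -> c, A -> e and substitute in every rule of length ≥2.
BIN: Q -> SQA becomes Q -> SD, D -> QA; S -> BCC becomes S -> BE, E -> CC.

S -> c | e | BE | QA; A -> e; B -> a; C -> c; D -> QA; E -> CC; Q -> BA | SA | SD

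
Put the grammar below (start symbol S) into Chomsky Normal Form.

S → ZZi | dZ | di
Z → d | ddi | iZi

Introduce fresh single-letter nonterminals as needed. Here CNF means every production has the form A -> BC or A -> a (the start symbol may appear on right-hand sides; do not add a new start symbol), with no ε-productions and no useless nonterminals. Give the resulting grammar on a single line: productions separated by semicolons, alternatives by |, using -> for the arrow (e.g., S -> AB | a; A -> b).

No ε-productions.
No unit productions to eliminate.
TERM: introduce B -> d, A -> i and substitute in every rule of length ≥2.
BIN: S -> ZZA becomes S -> ZC, C -> ZA; Z -> AZA becomes Z -> AD, D -> ZA; Z -> BBA becomes Z -> BE, E -> BA.

S -> BA | BZ | ZC; A -> i; B -> d; C -> ZA; D -> ZA; E -> BA; Z -> d | AD | BE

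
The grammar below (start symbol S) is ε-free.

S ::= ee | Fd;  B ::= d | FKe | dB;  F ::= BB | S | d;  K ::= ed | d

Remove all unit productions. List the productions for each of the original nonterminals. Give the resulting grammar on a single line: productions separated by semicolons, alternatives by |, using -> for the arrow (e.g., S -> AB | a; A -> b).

Unit productions: F->S.
Unit pairs (A ⇒* B via units): (F,S).
S: inherits non-unit rules of {S} → Fd | ee.
B: inherits non-unit rules of {B} → FKe | d | dB.
F: inherits non-unit rules of {F, S} → BB | Fd | d | ee.
K: inherits non-unit rules of {K} → d | ed.

S -> Fd | ee; B -> d | dB | FKe; F -> d | BB | Fd | ee; K -> d | ed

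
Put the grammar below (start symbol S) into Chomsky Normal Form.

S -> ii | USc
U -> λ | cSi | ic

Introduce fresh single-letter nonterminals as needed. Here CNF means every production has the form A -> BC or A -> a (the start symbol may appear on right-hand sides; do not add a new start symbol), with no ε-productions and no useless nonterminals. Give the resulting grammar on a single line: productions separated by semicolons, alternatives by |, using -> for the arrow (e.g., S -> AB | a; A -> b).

S -> BB | SA | UC; A -> c; B -> i; C -> SA; D -> SB; U -> AD | BA

Nullable: {U}; after ε-elimination: S -> Sc | ii | USc; U -> ic | cSi.
No unit productions to eliminate.
TERM: introduce A -> c, B -> i and substitute in every rule of length ≥2.
BIN: S -> USA becomes S -> UC, C -> SA; U -> ASB becomes U -> AD, D -> SB.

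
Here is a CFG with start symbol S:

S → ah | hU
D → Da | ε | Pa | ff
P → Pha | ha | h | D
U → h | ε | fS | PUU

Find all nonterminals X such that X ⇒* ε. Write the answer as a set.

{D, P, U}

Directly nullable (have an ε-rule): {D, U}.
P is nullable via P -> D (every symbol on the right is already known nullable).
Not nullable: S — each has a terminal in every rule's right-hand side or depends on a non-nullable symbol.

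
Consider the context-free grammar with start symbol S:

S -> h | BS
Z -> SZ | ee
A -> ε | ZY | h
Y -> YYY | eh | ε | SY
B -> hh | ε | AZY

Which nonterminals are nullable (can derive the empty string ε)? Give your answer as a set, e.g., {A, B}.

{A, B, Y}

Directly nullable (have an ε-rule): {A, B, Y}.
Not nullable: S, Z — each has a terminal in every rule's right-hand side or depends on a non-nullable symbol.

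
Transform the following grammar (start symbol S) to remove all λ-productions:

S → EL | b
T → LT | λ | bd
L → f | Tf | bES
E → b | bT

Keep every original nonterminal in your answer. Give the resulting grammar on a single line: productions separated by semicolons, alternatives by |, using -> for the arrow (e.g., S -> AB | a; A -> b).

S -> b | EL; E -> b | bT; L -> f | Tf | bES; T -> L | LT | bd

Nullable set: {T}.
E -> bT: T nullable, giving b | bT.
L -> Tf: T nullable, giving Tf | f.
Drop T -> λ.
T -> LT: T nullable, giving L | LT.
Unchanged (no nullable symbols): S -> EL; S -> b; E -> b; L -> bES; L -> f; T -> bd.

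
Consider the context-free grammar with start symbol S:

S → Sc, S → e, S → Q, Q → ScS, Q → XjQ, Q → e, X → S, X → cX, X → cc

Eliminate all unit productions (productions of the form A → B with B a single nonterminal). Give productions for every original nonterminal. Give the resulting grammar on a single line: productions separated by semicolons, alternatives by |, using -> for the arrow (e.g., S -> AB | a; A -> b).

Unit productions: S->Q, X->S.
Unit pairs (A ⇒* B via units): (S,Q), (X,Q), (X,S).
S: inherits non-unit rules of {Q, S} → Sc | ScS | XjQ | e.
Q: inherits non-unit rules of {Q} → ScS | XjQ | e.
X: inherits non-unit rules of {Q, S, X} → Sc | ScS | XjQ | cX | cc | e.

S -> e | Sc | ScS | XjQ; Q -> e | ScS | XjQ; X -> e | Sc | cX | cc | ScS | XjQ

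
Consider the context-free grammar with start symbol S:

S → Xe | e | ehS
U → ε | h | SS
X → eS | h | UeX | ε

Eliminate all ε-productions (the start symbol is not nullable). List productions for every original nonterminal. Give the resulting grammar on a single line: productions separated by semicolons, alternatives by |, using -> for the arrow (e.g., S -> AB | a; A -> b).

Nullable set: {U, X}.
S -> Xe: X nullable, giving Xe | e.
Drop U -> ε.
Drop X -> ε.
X -> UeX: U, X nullable, giving Ue | UeX | e | eX.
Unchanged (no nullable symbols): S -> e; S -> ehS; U -> SS; U -> h; X -> eS; X -> h.

S -> e | Xe | ehS; U -> h | SS; X -> e | h | Ue | eS | eX | UeX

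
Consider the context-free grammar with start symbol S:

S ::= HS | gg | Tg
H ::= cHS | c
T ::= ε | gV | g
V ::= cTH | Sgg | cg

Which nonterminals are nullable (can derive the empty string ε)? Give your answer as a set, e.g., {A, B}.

{T}

Directly nullable (have an ε-rule): {T}.
Not nullable: H, S, V — each has a terminal in every rule's right-hand side or depends on a non-nullable symbol.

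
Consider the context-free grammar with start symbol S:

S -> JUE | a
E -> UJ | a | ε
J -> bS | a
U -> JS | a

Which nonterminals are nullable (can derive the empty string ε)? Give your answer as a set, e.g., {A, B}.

{E}

Directly nullable (have an ε-rule): {E}.
Not nullable: J, S, U — each has a terminal in every rule's right-hand side or depends on a non-nullable symbol.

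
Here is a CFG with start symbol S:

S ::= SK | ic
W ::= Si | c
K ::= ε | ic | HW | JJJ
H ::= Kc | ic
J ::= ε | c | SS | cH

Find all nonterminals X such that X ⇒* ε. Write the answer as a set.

Directly nullable (have an ε-rule): {J, K}.
Not nullable: H, S, W — each has a terminal in every rule's right-hand side or depends on a non-nullable symbol.

{J, K}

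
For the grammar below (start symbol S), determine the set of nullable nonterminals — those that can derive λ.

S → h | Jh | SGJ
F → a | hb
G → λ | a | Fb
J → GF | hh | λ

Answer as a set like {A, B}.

{G, J}

Directly nullable (have an ε-rule): {G, J}.
Not nullable: F, S — each has a terminal in every rule's right-hand side or depends on a non-nullable symbol.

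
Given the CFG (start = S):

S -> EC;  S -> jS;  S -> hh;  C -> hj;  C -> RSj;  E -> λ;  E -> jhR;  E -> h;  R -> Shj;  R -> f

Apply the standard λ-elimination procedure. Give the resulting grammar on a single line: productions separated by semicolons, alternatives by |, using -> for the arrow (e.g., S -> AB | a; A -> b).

S -> C | EC | hh | jS; C -> hj | RSj; E -> h | jhR; R -> f | Shj

Nullable set: {E}.
S -> EC: E nullable, giving C | EC.
Drop E -> λ.
Unchanged (no nullable symbols): S -> hh; S -> jS; C -> RSj; C -> hj; E -> h; E -> jhR; R -> Shj; R -> f.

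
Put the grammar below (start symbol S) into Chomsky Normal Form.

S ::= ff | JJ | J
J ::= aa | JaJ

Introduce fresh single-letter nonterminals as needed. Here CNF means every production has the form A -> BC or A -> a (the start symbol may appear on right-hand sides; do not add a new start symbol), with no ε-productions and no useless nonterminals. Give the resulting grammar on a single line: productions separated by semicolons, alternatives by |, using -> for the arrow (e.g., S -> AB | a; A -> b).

No ε-productions.
After unit-elimination: S -> JJ | aa | ff | JaJ; J -> aa | JaJ.
TERM: introduce A -> a, B -> f and substitute in every rule of length ≥2.
BIN: J -> JAJ becomes J -> JC, C -> AJ; S -> JAJ becomes S -> JD, D -> AJ.

S -> AA | BB | JD | JJ; A -> a; B -> f; C -> AJ; D -> AJ; J -> AA | JC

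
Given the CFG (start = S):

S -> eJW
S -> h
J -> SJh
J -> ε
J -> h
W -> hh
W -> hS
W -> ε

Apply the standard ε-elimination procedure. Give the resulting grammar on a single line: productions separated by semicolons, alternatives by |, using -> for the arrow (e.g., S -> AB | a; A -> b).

S -> e | h | eJ | eW | eJW; J -> h | Sh | SJh; W -> hS | hh

Nullable set: {J, W}.
S -> eJW: J, W nullable, giving e | eJ | eJW | eW.
Drop J -> ε.
J -> SJh: J nullable, giving SJh | Sh.
Drop W -> ε.
Unchanged (no nullable symbols): S -> h; J -> h; W -> hS; W -> hh.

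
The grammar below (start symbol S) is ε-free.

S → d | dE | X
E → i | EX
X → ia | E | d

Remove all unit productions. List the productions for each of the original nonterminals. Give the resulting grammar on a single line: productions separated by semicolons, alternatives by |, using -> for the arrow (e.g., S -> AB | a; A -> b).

Unit productions: S->X, X->E.
Unit pairs (A ⇒* B via units): (S,E), (S,X), (X,E).
S: inherits non-unit rules of {E, S, X} → EX | d | dE | i | ia.
E: inherits non-unit rules of {E} → EX | i.
X: inherits non-unit rules of {E, X} → EX | d | i | ia.

S -> d | i | EX | dE | ia; E -> i | EX; X -> d | i | EX | ia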